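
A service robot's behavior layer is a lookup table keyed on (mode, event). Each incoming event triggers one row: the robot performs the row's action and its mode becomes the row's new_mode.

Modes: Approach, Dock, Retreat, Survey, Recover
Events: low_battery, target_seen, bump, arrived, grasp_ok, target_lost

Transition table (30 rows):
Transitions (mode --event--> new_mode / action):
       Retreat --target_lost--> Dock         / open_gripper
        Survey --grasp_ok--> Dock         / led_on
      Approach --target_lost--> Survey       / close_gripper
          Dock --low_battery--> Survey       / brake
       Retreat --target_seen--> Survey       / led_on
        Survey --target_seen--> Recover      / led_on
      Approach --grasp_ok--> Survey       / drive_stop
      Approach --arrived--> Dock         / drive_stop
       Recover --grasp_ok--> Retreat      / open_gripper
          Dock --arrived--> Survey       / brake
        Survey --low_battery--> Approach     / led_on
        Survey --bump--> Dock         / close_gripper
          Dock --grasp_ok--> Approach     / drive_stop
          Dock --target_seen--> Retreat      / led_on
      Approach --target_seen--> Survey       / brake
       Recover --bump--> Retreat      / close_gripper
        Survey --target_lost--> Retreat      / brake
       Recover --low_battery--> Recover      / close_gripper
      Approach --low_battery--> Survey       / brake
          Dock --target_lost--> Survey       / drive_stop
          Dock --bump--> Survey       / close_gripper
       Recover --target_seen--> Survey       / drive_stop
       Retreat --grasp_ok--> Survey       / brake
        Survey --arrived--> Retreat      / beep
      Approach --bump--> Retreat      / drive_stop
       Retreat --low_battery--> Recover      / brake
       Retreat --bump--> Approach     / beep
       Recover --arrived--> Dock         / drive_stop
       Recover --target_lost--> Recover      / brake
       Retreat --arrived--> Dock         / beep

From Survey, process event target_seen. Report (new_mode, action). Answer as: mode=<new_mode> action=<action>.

mode=Recover action=led_on

current mode = Survey; filter table to that mode:
  (Survey, grasp_ok) → (Dock, led_on)
  (Survey, target_seen) → (Recover, led_on)  ← event matches
  (Survey, low_battery) → (Approach, led_on)
  (Survey, bump) → (Dock, close_gripper)
  (Survey, target_lost) → (Retreat, brake)
  (Survey, arrived) → (Retreat, beep)
event = target_seen selects (Recover, led_on)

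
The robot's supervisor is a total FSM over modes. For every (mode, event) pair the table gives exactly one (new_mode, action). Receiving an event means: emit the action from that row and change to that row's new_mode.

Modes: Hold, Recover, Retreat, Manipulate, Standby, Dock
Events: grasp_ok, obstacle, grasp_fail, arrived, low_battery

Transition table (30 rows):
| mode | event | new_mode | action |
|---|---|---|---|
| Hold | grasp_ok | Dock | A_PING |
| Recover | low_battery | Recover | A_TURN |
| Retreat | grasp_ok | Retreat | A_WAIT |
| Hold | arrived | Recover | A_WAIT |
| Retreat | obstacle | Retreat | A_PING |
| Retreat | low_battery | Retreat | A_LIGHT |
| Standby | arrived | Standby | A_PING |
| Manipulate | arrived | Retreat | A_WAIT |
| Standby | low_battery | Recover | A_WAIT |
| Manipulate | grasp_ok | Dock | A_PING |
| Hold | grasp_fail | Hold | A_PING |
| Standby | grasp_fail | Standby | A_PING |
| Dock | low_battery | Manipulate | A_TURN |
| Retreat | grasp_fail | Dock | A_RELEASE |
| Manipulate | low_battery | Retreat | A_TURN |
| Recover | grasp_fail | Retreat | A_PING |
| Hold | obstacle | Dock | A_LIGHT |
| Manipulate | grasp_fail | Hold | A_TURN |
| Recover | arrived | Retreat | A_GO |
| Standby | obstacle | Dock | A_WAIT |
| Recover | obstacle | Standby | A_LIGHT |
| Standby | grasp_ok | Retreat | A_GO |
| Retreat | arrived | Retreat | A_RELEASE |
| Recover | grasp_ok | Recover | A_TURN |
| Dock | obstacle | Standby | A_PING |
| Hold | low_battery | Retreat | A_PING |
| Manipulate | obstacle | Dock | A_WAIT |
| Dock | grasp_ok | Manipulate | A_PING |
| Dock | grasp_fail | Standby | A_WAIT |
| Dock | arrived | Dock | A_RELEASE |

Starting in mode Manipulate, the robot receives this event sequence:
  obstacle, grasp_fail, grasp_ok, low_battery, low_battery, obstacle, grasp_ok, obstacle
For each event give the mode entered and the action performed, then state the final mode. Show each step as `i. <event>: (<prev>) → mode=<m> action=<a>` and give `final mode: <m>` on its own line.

final mode: Retreat

1. obstacle: (Manipulate) → mode=Dock action=A_WAIT
2. grasp_fail: (Dock) → mode=Standby action=A_WAIT
3. grasp_ok: (Standby) → mode=Retreat action=A_GO
4. low_battery: (Retreat) → mode=Retreat action=A_LIGHT
5. low_battery: (Retreat) → mode=Retreat action=A_LIGHT
6. obstacle: (Retreat) → mode=Retreat action=A_PING
7. grasp_ok: (Retreat) → mode=Retreat action=A_WAIT
8. obstacle: (Retreat) → mode=Retreat action=A_PING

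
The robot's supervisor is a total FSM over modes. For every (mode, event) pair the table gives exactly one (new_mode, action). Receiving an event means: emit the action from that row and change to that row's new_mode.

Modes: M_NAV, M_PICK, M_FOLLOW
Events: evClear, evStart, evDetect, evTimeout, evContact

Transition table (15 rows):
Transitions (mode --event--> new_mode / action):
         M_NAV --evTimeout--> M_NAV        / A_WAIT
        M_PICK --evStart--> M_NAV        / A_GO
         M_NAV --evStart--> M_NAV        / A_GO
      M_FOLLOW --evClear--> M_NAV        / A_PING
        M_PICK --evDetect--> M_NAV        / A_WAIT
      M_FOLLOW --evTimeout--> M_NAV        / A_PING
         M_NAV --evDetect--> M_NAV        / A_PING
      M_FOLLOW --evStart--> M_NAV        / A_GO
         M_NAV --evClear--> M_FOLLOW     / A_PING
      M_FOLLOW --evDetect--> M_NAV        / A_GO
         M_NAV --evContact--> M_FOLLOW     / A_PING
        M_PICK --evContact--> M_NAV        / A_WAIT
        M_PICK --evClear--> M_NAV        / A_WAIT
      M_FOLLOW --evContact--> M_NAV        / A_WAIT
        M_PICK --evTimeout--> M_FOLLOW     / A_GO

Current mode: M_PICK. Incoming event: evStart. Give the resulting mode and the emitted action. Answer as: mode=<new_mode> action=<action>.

mode=M_NAV action=A_GO

current mode = M_PICK; filter table to that mode:
  (M_PICK, evStart) → (M_NAV, A_GO)  ← event matches
  (M_PICK, evDetect) → (M_NAV, A_WAIT)
  (M_PICK, evContact) → (M_NAV, A_WAIT)
  (M_PICK, evClear) → (M_NAV, A_WAIT)
  (M_PICK, evTimeout) → (M_FOLLOW, A_GO)
event = evStart selects (M_NAV, A_GO)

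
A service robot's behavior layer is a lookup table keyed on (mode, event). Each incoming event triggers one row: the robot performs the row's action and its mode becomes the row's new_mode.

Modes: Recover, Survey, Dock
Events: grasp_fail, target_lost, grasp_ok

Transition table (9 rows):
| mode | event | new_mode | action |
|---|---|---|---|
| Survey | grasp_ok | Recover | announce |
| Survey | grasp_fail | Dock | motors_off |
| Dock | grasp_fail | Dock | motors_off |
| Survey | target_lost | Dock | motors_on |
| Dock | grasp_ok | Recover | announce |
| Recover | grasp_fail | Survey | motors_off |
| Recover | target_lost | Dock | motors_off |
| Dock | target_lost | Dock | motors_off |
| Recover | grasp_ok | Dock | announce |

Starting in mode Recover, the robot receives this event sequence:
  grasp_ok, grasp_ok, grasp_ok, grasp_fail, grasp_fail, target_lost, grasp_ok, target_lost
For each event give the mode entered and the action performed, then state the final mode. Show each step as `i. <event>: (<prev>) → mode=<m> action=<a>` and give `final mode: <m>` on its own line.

final mode: Dock

1. grasp_ok: (Recover) → mode=Dock action=announce
2. grasp_ok: (Dock) → mode=Recover action=announce
3. grasp_ok: (Recover) → mode=Dock action=announce
4. grasp_fail: (Dock) → mode=Dock action=motors_off
5. grasp_fail: (Dock) → mode=Dock action=motors_off
6. target_lost: (Dock) → mode=Dock action=motors_off
7. grasp_ok: (Dock) → mode=Recover action=announce
8. target_lost: (Recover) → mode=Dock action=motors_off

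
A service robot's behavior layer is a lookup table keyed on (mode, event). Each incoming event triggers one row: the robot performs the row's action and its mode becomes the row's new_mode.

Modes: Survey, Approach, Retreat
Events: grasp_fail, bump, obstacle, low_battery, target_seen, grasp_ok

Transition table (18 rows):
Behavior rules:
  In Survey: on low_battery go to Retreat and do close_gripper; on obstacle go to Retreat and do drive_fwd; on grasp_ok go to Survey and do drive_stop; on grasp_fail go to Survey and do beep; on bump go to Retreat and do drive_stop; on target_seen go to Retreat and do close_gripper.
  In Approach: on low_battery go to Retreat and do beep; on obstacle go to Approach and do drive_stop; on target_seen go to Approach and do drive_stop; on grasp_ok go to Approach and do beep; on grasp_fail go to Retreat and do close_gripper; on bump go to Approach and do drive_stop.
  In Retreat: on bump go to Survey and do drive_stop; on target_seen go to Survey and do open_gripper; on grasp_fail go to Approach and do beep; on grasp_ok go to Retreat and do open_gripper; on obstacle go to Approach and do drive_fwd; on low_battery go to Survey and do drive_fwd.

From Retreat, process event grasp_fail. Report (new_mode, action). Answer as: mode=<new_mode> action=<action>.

mode=Approach action=beep

current mode = Retreat; filter table to that mode:
  (Retreat, bump) → (Survey, drive_stop)
  (Retreat, target_seen) → (Survey, open_gripper)
  (Retreat, grasp_fail) → (Approach, beep)  ← event matches
  (Retreat, grasp_ok) → (Retreat, open_gripper)
  (Retreat, obstacle) → (Approach, drive_fwd)
  (Retreat, low_battery) → (Survey, drive_fwd)
event = grasp_fail selects (Approach, beep)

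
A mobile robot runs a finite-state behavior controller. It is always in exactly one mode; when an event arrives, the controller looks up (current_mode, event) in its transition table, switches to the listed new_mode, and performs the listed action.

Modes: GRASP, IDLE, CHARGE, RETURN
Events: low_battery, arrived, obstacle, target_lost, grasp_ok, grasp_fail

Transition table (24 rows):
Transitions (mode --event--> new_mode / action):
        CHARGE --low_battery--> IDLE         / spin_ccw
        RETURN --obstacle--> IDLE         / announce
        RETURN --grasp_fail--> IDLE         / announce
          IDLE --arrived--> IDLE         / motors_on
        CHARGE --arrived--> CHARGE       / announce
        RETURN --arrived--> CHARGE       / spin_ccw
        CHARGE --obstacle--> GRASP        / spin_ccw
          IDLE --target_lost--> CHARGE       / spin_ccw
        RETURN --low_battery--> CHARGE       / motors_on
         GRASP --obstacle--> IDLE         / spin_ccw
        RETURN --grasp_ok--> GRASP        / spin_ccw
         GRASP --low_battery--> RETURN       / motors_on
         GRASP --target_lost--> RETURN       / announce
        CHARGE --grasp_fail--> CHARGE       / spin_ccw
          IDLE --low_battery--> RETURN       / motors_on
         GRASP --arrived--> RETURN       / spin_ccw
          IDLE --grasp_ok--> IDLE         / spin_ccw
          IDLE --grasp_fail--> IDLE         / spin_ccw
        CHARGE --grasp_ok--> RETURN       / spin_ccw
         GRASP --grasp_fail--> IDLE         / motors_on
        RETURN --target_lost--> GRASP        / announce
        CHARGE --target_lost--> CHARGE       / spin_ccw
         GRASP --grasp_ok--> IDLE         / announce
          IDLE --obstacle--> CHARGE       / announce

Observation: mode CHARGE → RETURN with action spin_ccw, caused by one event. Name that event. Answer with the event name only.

grasp_ok

try low_battery: (CHARGE, low_battery) → (IDLE, spin_ccw)
try arrived: (CHARGE, arrived) → (CHARGE, announce)
try obstacle: (CHARGE, obstacle) → (GRASP, spin_ccw)
try target_lost: (CHARGE, target_lost) → (CHARGE, spin_ccw)
try grasp_ok: (CHARGE, grasp_ok) → (RETURN, spin_ccw)  ← matches
try grasp_fail: (CHARGE, grasp_fail) → (CHARGE, spin_ccw)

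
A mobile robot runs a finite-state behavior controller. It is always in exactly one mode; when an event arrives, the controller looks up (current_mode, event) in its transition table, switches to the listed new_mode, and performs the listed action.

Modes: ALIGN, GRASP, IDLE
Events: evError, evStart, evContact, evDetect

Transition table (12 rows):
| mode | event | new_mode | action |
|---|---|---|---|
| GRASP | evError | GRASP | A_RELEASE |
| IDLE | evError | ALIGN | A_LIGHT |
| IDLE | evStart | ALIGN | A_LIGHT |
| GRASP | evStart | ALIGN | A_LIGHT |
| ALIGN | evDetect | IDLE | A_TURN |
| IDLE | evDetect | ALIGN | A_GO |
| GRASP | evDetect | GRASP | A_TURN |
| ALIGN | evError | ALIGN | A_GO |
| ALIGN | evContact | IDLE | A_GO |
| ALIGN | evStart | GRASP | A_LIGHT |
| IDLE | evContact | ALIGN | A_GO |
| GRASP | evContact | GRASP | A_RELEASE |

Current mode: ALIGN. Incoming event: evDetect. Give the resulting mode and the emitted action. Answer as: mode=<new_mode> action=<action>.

mode=IDLE action=A_TURN

current mode = ALIGN; filter table to that mode:
  (ALIGN, evDetect) → (IDLE, A_TURN)  ← event matches
  (ALIGN, evError) → (ALIGN, A_GO)
  (ALIGN, evContact) → (IDLE, A_GO)
  (ALIGN, evStart) → (GRASP, A_LIGHT)
event = evDetect selects (IDLE, A_TURN)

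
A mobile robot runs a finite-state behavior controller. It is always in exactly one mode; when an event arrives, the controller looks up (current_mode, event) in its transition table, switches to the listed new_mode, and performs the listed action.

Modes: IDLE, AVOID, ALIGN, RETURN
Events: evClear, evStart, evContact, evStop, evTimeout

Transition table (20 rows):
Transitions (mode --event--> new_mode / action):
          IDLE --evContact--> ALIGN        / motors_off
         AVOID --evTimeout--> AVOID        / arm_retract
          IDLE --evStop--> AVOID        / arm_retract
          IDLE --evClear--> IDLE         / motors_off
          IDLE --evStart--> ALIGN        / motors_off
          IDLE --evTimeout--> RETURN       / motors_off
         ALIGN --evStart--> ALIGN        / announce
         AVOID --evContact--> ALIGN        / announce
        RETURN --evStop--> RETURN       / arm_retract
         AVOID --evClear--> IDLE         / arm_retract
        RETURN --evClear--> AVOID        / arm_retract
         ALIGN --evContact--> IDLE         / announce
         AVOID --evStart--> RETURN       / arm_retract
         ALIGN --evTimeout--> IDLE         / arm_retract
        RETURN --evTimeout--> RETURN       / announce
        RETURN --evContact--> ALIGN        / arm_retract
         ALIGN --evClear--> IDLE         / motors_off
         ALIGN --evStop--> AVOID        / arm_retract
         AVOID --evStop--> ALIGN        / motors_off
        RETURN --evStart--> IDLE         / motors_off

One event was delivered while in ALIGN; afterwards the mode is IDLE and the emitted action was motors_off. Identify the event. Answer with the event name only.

try evClear: (ALIGN, evClear) → (IDLE, motors_off)  ← matches
try evStart: (ALIGN, evStart) → (ALIGN, announce)
try evContact: (ALIGN, evContact) → (IDLE, announce)
try evStop: (ALIGN, evStop) → (AVOID, arm_retract)
try evTimeout: (ALIGN, evTimeout) → (IDLE, arm_retract)

evClear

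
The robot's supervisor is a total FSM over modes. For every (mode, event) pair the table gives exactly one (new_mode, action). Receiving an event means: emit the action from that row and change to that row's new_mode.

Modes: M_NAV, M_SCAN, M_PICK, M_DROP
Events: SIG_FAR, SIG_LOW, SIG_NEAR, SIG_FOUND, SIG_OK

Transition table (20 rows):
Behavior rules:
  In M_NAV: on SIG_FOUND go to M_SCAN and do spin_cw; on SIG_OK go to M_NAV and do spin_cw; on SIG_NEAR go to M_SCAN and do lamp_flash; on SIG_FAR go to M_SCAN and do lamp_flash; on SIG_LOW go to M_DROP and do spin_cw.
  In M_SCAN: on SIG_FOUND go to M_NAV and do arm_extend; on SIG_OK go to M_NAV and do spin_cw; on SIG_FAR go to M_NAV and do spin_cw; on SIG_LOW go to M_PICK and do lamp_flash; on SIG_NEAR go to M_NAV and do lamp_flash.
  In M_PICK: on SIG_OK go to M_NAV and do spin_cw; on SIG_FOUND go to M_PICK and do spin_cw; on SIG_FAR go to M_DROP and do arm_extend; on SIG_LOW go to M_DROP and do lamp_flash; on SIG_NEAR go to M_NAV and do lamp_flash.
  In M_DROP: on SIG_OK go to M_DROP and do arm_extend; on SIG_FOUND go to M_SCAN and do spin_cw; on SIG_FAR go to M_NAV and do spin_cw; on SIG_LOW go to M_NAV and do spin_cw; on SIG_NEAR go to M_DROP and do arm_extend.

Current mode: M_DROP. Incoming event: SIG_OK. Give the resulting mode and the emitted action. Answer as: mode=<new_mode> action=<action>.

mode=M_DROP action=arm_extend

current mode = M_DROP; filter table to that mode:
  (M_DROP, SIG_OK) → (M_DROP, arm_extend)  ← event matches
  (M_DROP, SIG_FOUND) → (M_SCAN, spin_cw)
  (M_DROP, SIG_FAR) → (M_NAV, spin_cw)
  (M_DROP, SIG_LOW) → (M_NAV, spin_cw)
  (M_DROP, SIG_NEAR) → (M_DROP, arm_extend)
event = SIG_OK selects (M_DROP, arm_extend)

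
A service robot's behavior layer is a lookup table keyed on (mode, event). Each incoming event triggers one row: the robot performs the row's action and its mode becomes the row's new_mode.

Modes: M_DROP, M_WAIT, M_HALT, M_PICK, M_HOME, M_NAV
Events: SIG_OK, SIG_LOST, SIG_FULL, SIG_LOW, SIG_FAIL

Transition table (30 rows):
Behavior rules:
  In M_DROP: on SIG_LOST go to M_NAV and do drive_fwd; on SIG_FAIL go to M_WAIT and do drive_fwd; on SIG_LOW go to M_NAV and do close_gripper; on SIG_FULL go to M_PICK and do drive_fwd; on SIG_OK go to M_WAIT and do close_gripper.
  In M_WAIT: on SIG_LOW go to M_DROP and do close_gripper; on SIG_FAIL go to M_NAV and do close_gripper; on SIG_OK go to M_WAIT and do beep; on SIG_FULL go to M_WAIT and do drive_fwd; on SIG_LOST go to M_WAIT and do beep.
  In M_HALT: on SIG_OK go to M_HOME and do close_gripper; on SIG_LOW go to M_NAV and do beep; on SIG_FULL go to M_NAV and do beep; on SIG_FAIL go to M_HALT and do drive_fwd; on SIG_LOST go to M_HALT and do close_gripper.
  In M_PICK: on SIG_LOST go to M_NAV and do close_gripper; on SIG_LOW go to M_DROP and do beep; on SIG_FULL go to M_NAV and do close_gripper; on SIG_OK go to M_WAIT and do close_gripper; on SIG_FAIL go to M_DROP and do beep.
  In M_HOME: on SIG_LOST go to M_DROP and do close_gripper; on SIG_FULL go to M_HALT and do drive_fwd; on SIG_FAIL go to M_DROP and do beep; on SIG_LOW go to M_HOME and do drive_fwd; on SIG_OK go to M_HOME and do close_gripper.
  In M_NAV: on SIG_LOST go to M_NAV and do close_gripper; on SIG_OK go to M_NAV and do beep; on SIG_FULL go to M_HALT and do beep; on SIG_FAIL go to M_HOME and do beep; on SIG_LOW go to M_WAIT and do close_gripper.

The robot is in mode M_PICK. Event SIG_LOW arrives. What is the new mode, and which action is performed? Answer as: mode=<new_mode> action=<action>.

current mode = M_PICK; filter table to that mode:
  (M_PICK, SIG_LOST) → (M_NAV, close_gripper)
  (M_PICK, SIG_LOW) → (M_DROP, beep)  ← event matches
  (M_PICK, SIG_FULL) → (M_NAV, close_gripper)
  (M_PICK, SIG_OK) → (M_WAIT, close_gripper)
  (M_PICK, SIG_FAIL) → (M_DROP, beep)
event = SIG_LOW selects (M_DROP, beep)

mode=M_DROP action=beep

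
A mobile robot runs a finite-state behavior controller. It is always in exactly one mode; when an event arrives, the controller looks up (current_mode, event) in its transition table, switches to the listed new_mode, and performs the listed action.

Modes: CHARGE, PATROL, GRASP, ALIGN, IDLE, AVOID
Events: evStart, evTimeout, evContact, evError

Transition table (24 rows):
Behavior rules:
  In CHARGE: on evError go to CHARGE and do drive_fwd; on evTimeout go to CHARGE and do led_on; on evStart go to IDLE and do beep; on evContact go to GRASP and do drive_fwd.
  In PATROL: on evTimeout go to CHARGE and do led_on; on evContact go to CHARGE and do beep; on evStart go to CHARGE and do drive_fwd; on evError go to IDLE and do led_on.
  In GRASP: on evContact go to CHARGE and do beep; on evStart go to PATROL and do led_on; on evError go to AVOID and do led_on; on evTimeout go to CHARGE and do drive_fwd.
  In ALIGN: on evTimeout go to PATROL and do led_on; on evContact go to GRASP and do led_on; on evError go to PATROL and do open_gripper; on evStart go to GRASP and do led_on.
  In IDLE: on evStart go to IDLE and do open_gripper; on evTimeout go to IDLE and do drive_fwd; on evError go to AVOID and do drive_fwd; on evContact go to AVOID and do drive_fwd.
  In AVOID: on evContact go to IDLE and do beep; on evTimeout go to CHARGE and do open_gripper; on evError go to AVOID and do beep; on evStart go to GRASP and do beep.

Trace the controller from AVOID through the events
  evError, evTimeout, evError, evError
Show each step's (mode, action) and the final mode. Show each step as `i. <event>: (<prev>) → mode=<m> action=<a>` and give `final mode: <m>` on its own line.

final mode: CHARGE

1. evError: (AVOID) → mode=AVOID action=beep
2. evTimeout: (AVOID) → mode=CHARGE action=open_gripper
3. evError: (CHARGE) → mode=CHARGE action=drive_fwd
4. evError: (CHARGE) → mode=CHARGE action=drive_fwd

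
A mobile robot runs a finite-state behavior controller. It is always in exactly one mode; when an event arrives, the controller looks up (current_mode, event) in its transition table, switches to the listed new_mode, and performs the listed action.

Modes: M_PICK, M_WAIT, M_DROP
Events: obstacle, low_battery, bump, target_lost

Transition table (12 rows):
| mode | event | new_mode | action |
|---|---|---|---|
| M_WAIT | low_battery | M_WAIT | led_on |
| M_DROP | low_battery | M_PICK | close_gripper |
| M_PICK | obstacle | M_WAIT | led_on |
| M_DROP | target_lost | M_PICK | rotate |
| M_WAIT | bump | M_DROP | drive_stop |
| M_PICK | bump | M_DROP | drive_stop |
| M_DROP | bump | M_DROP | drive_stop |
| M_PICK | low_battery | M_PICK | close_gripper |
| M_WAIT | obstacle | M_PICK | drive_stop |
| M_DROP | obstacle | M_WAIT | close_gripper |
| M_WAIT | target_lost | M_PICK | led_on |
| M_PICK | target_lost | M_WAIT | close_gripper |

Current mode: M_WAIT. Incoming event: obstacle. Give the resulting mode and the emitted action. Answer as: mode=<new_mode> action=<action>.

mode=M_PICK action=drive_stop

current mode = M_WAIT; filter table to that mode:
  (M_WAIT, low_battery) → (M_WAIT, led_on)
  (M_WAIT, bump) → (M_DROP, drive_stop)
  (M_WAIT, obstacle) → (M_PICK, drive_stop)  ← event matches
  (M_WAIT, target_lost) → (M_PICK, led_on)
event = obstacle selects (M_PICK, drive_stop)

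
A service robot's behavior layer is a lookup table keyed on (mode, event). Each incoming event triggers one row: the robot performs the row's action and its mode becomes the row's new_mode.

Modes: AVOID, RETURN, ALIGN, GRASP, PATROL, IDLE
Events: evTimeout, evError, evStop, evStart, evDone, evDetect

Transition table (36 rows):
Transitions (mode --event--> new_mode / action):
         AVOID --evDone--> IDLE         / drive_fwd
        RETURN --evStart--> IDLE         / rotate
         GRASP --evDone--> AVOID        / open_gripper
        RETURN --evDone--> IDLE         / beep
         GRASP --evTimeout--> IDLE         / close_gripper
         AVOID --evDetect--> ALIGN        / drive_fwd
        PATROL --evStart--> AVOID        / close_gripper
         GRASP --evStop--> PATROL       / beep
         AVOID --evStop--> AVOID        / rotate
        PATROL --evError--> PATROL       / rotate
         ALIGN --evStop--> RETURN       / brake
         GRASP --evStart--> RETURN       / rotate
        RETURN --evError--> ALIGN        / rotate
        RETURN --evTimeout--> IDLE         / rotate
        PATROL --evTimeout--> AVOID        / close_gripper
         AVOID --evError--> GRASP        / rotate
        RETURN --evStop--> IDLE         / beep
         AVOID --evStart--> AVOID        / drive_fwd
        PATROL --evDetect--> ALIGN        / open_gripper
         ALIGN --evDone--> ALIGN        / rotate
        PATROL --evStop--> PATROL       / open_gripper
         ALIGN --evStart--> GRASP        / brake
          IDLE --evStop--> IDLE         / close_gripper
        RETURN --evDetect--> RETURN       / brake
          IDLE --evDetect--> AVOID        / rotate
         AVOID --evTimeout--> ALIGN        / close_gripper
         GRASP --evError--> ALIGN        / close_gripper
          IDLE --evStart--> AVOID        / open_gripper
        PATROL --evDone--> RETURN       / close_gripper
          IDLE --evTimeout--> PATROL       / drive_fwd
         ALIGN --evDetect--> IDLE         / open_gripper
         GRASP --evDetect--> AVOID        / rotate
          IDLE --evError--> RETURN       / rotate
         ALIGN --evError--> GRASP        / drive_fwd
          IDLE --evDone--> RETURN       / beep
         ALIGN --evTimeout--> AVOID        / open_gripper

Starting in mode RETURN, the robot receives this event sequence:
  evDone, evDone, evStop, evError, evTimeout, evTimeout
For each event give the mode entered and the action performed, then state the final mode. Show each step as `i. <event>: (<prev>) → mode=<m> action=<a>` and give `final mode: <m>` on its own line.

final mode: PATROL

1. evDone: (RETURN) → mode=IDLE action=beep
2. evDone: (IDLE) → mode=RETURN action=beep
3. evStop: (RETURN) → mode=IDLE action=beep
4. evError: (IDLE) → mode=RETURN action=rotate
5. evTimeout: (RETURN) → mode=IDLE action=rotate
6. evTimeout: (IDLE) → mode=PATROL action=drive_fwd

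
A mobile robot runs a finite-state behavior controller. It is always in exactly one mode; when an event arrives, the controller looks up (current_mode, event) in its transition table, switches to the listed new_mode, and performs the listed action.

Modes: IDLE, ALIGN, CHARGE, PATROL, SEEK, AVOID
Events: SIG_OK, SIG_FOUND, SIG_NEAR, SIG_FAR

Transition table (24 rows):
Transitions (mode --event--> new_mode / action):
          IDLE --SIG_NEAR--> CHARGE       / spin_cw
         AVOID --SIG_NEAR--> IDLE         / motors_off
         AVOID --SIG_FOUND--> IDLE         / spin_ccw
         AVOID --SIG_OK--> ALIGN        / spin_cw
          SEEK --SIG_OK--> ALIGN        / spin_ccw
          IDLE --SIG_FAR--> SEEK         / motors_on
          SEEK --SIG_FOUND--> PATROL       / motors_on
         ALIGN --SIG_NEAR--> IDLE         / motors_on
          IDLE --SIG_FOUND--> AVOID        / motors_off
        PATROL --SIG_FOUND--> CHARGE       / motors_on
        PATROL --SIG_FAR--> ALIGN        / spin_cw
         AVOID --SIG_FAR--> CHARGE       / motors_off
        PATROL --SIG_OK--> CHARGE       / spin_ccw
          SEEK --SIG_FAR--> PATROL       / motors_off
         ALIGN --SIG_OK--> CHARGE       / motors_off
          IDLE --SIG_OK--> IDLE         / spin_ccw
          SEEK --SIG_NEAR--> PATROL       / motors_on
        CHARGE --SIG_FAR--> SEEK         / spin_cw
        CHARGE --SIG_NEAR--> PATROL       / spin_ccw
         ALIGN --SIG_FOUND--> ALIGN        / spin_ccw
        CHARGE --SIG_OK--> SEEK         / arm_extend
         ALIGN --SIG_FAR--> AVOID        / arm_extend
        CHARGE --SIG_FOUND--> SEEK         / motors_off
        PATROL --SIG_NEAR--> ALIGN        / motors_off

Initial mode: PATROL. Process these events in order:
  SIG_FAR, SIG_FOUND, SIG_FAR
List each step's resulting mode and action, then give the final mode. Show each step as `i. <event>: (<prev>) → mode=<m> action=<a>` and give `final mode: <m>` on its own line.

1. SIG_FAR: (PATROL) → mode=ALIGN action=spin_cw
2. SIG_FOUND: (ALIGN) → mode=ALIGN action=spin_ccw
3. SIG_FAR: (ALIGN) → mode=AVOID action=arm_extend

final mode: AVOID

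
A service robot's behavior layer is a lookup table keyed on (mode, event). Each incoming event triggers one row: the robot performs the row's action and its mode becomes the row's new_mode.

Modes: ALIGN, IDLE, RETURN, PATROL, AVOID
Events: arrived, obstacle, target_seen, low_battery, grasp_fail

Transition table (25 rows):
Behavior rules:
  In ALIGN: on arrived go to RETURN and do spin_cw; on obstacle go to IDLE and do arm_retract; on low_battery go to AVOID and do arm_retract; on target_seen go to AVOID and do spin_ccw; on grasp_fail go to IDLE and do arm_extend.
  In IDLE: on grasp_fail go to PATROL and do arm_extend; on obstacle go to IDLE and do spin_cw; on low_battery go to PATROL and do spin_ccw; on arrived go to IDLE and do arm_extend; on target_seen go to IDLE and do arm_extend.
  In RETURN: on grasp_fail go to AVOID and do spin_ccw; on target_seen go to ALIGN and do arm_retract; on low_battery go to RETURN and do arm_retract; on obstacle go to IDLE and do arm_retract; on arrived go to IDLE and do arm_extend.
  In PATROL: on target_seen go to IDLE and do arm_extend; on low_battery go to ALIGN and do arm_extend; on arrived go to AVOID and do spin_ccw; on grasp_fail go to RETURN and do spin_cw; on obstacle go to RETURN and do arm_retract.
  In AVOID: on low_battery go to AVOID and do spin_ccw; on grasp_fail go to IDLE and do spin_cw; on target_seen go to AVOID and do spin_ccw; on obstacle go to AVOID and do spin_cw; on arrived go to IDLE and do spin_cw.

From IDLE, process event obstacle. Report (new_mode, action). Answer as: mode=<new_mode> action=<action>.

mode=IDLE action=spin_cw

current mode = IDLE; filter table to that mode:
  (IDLE, grasp_fail) → (PATROL, arm_extend)
  (IDLE, obstacle) → (IDLE, spin_cw)  ← event matches
  (IDLE, low_battery) → (PATROL, spin_ccw)
  (IDLE, arrived) → (IDLE, arm_extend)
  (IDLE, target_seen) → (IDLE, arm_extend)
event = obstacle selects (IDLE, spin_cw)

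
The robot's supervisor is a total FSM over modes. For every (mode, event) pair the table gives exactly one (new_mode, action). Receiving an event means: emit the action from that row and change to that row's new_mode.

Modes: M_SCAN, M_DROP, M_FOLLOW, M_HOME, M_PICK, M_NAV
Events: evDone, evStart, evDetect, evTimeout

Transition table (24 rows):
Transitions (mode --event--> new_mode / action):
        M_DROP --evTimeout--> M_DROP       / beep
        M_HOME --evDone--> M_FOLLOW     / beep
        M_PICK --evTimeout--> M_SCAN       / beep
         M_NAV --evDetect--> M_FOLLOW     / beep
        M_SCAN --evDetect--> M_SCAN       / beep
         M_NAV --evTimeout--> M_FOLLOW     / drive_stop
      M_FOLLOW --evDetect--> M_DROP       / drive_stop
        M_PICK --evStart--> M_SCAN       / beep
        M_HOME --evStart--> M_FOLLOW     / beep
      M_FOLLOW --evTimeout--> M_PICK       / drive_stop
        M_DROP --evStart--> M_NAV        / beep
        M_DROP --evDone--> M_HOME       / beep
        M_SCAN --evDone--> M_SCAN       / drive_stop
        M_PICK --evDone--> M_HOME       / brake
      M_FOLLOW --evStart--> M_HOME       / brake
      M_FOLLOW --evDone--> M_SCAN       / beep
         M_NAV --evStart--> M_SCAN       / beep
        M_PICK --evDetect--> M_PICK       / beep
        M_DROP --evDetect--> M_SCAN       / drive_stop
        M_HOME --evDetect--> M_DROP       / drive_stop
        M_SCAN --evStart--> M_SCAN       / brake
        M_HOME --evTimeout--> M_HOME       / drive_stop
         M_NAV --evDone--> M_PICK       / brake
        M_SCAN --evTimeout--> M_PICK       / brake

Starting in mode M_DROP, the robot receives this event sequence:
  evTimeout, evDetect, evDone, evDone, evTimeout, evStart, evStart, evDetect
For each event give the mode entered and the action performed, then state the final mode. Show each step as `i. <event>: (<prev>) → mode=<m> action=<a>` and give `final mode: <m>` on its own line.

final mode: M_SCAN

1. evTimeout: (M_DROP) → mode=M_DROP action=beep
2. evDetect: (M_DROP) → mode=M_SCAN action=drive_stop
3. evDone: (M_SCAN) → mode=M_SCAN action=drive_stop
4. evDone: (M_SCAN) → mode=M_SCAN action=drive_stop
5. evTimeout: (M_SCAN) → mode=M_PICK action=brake
6. evStart: (M_PICK) → mode=M_SCAN action=beep
7. evStart: (M_SCAN) → mode=M_SCAN action=brake
8. evDetect: (M_SCAN) → mode=M_SCAN action=beep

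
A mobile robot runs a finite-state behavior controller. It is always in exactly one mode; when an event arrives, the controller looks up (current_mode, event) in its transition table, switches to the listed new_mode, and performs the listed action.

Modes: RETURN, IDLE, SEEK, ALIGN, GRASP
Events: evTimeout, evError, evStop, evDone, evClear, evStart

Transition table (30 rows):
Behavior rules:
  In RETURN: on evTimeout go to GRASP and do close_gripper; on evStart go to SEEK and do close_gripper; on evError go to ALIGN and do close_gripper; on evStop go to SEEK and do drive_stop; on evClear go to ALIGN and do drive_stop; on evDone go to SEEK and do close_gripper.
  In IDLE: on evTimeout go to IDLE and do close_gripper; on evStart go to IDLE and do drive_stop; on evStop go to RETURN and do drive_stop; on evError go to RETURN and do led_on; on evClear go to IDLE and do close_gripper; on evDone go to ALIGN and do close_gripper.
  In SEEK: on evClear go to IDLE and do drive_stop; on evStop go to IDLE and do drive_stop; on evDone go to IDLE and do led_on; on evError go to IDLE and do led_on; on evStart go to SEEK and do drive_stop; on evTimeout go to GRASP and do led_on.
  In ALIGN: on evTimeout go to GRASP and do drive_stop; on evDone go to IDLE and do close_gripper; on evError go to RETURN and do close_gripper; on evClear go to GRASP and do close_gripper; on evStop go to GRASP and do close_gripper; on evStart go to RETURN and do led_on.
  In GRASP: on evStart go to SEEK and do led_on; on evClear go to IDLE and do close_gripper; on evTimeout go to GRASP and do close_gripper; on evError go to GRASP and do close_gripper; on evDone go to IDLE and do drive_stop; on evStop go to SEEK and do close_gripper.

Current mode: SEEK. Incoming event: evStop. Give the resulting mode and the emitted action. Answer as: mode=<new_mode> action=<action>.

mode=IDLE action=drive_stop

current mode = SEEK; filter table to that mode:
  (SEEK, evClear) → (IDLE, drive_stop)
  (SEEK, evStop) → (IDLE, drive_stop)  ← event matches
  (SEEK, evDone) → (IDLE, led_on)
  (SEEK, evError) → (IDLE, led_on)
  (SEEK, evStart) → (SEEK, drive_stop)
  (SEEK, evTimeout) → (GRASP, led_on)
event = evStop selects (IDLE, drive_stop)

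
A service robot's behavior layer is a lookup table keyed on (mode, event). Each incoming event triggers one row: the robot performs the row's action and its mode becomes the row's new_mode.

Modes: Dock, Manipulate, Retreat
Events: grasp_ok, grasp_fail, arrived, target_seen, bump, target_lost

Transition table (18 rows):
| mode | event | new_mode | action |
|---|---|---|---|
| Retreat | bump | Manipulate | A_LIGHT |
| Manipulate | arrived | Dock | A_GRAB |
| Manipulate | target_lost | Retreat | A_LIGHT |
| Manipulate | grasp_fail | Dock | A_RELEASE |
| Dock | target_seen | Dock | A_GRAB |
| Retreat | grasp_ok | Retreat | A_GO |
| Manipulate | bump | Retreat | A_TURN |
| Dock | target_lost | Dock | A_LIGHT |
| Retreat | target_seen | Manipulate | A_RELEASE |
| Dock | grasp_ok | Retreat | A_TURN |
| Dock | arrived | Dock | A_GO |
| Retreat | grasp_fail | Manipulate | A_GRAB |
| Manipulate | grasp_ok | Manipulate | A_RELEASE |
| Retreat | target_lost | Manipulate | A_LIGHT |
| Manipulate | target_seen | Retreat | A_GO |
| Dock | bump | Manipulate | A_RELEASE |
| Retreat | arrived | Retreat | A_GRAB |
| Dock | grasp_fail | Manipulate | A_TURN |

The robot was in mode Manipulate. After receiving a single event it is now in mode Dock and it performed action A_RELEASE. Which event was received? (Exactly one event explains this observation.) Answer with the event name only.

try grasp_ok: (Manipulate, grasp_ok) → (Manipulate, A_RELEASE)
try grasp_fail: (Manipulate, grasp_fail) → (Dock, A_RELEASE)  ← matches
try arrived: (Manipulate, arrived) → (Dock, A_GRAB)
try target_seen: (Manipulate, target_seen) → (Retreat, A_GO)
try bump: (Manipulate, bump) → (Retreat, A_TURN)
try target_lost: (Manipulate, target_lost) → (Retreat, A_LIGHT)

grasp_fail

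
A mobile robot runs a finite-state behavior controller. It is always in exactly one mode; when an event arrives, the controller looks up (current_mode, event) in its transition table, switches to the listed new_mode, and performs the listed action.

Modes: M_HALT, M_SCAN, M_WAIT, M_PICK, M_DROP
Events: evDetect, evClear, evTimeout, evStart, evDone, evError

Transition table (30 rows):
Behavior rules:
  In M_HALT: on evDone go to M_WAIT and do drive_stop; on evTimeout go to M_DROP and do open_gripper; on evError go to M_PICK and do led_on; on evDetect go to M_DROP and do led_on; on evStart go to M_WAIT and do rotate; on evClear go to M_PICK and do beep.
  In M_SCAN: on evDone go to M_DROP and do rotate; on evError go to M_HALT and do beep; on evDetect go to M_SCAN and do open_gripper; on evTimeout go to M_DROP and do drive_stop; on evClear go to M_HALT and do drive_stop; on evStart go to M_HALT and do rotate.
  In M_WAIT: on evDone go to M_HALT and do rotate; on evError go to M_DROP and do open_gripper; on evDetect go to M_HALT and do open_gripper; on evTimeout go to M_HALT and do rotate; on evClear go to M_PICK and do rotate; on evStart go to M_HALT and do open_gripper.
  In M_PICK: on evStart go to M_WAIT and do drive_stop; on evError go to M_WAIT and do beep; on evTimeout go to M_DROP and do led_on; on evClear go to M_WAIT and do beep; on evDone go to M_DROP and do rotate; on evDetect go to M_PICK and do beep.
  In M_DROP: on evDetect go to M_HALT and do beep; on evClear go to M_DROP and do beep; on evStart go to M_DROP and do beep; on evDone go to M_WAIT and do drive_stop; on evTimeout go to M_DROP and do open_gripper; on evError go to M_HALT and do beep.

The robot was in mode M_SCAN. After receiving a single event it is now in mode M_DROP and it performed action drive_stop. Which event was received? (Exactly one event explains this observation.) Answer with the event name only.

evTimeout

try evDetect: (M_SCAN, evDetect) → (M_SCAN, open_gripper)
try evClear: (M_SCAN, evClear) → (M_HALT, drive_stop)
try evTimeout: (M_SCAN, evTimeout) → (M_DROP, drive_stop)  ← matches
try evStart: (M_SCAN, evStart) → (M_HALT, rotate)
try evDone: (M_SCAN, evDone) → (M_DROP, rotate)
try evError: (M_SCAN, evError) → (M_HALT, beep)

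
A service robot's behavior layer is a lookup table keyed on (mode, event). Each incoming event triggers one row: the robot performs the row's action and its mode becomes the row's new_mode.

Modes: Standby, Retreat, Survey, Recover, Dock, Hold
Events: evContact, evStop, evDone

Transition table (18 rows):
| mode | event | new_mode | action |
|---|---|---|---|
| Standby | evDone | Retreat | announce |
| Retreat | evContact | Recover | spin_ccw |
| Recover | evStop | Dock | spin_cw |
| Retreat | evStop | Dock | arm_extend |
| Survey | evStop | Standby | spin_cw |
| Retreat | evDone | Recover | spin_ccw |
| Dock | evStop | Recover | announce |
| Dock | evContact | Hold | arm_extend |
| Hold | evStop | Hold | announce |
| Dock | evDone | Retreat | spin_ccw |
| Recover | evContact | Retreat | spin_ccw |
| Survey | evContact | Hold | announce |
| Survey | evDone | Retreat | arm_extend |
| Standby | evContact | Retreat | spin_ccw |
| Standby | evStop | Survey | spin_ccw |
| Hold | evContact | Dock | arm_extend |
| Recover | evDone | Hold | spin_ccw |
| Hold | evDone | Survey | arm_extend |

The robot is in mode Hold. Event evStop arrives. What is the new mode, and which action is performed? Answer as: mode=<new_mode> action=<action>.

current mode = Hold; filter table to that mode:
  (Hold, evStop) → (Hold, announce)  ← event matches
  (Hold, evContact) → (Dock, arm_extend)
  (Hold, evDone) → (Survey, arm_extend)
event = evStop selects (Hold, announce)

mode=Hold action=announce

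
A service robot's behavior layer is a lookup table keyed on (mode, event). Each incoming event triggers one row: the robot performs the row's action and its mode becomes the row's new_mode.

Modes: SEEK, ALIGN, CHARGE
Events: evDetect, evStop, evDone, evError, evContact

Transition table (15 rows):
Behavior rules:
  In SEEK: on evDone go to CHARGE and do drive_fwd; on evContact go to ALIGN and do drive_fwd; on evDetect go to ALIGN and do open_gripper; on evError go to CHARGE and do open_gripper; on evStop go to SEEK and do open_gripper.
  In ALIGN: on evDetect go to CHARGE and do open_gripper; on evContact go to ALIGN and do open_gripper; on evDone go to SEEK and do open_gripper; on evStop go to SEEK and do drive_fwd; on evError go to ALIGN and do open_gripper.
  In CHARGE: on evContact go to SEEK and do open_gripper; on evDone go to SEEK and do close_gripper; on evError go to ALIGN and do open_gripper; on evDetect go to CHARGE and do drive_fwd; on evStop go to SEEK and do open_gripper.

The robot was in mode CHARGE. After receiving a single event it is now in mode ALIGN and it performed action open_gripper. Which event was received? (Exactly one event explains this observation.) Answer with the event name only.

evError

try evDetect: (CHARGE, evDetect) → (CHARGE, drive_fwd)
try evStop: (CHARGE, evStop) → (SEEK, open_gripper)
try evDone: (CHARGE, evDone) → (SEEK, close_gripper)
try evError: (CHARGE, evError) → (ALIGN, open_gripper)  ← matches
try evContact: (CHARGE, evContact) → (SEEK, open_gripper)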